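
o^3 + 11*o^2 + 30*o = o*(o + 5)*(o + 6)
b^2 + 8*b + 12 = (b + 2)*(b + 6)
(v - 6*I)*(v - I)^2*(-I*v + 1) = -I*v^4 - 7*v^3 + 5*I*v^2 - 7*v + 6*I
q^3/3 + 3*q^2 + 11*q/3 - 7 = (q/3 + 1)*(q - 1)*(q + 7)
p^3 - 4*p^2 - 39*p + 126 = (p - 7)*(p - 3)*(p + 6)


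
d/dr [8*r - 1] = 8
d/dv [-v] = -1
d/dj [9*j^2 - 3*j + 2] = 18*j - 3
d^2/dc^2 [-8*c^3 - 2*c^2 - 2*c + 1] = -48*c - 4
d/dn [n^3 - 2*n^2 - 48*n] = 3*n^2 - 4*n - 48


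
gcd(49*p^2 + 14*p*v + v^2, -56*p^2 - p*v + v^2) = 7*p + v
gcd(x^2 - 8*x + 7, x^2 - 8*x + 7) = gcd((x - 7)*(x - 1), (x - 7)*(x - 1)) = x^2 - 8*x + 7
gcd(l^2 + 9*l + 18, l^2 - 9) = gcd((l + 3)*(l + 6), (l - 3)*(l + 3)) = l + 3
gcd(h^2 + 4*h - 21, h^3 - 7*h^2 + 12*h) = h - 3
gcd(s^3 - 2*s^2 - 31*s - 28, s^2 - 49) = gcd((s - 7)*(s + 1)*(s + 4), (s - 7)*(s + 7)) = s - 7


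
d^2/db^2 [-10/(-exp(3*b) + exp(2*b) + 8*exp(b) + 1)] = 10*((-9*exp(2*b) + 4*exp(b) + 8)*(-exp(3*b) + exp(2*b) + 8*exp(b) + 1) - 2*(-3*exp(2*b) + 2*exp(b) + 8)^2*exp(b))*exp(b)/(-exp(3*b) + exp(2*b) + 8*exp(b) + 1)^3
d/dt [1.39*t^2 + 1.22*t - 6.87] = 2.78*t + 1.22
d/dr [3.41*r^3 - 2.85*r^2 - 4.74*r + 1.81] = 10.23*r^2 - 5.7*r - 4.74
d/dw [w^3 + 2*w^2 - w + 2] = 3*w^2 + 4*w - 1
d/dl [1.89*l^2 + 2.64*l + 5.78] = 3.78*l + 2.64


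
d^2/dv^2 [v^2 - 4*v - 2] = 2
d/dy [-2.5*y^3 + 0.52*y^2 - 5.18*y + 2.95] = -7.5*y^2 + 1.04*y - 5.18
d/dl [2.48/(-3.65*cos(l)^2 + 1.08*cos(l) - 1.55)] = (2.6784 - 18.104*cos(l))*sin(l)/(3.65*cos(l)^2 - 1.08*cos(l) + 1.55)^2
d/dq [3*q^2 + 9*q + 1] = 6*q + 9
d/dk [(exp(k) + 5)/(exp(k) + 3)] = -2*exp(k)/(exp(k) + 3)^2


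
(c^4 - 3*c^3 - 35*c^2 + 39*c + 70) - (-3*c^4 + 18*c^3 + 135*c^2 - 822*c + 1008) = 4*c^4 - 21*c^3 - 170*c^2 + 861*c - 938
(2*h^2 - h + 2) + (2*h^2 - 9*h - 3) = 4*h^2 - 10*h - 1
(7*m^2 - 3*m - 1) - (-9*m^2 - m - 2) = 16*m^2 - 2*m + 1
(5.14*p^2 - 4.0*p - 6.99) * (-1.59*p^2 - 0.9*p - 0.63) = -8.1726*p^4 + 1.734*p^3 + 11.4759*p^2 + 8.811*p + 4.4037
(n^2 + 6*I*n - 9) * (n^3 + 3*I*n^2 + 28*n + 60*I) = n^5 + 9*I*n^4 + n^3 + 201*I*n^2 - 612*n - 540*I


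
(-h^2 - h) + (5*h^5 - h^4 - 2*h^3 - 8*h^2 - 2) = 5*h^5 - h^4 - 2*h^3 - 9*h^2 - h - 2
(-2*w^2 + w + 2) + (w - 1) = -2*w^2 + 2*w + 1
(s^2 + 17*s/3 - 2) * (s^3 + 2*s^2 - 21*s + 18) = s^5 + 23*s^4/3 - 35*s^3/3 - 105*s^2 + 144*s - 36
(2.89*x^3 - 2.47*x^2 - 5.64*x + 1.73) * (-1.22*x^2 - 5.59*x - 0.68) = -3.5258*x^5 - 13.1417*x^4 + 18.7229*x^3 + 31.0966*x^2 - 5.8355*x - 1.1764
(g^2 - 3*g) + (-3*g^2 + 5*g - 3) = -2*g^2 + 2*g - 3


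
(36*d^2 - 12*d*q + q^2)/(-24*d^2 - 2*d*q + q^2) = (-6*d + q)/(4*d + q)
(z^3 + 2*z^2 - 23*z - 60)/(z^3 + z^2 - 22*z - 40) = (z + 3)/(z + 2)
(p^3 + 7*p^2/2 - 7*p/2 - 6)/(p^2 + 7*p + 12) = (2*p^2 - p - 3)/(2*(p + 3))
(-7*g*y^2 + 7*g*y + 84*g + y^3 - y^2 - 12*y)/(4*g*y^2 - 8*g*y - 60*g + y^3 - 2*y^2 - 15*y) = (-7*g*y + 28*g + y^2 - 4*y)/(4*g*y - 20*g + y^2 - 5*y)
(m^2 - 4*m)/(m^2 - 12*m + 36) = m*(m - 4)/(m^2 - 12*m + 36)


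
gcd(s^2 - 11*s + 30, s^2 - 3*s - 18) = s - 6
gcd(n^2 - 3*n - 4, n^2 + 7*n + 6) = n + 1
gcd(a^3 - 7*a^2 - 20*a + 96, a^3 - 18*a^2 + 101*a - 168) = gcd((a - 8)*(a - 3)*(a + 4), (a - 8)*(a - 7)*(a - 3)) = a^2 - 11*a + 24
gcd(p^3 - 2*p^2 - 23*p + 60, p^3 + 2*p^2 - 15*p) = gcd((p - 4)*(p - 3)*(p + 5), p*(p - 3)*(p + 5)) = p^2 + 2*p - 15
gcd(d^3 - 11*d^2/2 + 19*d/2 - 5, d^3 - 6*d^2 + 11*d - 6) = d^2 - 3*d + 2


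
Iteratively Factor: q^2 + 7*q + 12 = (q + 3)*(q + 4)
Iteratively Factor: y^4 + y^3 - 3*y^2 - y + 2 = (y - 1)*(y^3 + 2*y^2 - y - 2) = (y - 1)*(y + 2)*(y^2 - 1) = (y - 1)*(y + 1)*(y + 2)*(y - 1)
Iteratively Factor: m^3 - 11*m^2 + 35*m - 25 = (m - 5)*(m^2 - 6*m + 5) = (m - 5)^2*(m - 1)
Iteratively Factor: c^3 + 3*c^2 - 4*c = (c - 1)*(c^2 + 4*c) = c*(c - 1)*(c + 4)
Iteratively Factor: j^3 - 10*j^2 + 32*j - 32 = (j - 2)*(j^2 - 8*j + 16) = (j - 4)*(j - 2)*(j - 4)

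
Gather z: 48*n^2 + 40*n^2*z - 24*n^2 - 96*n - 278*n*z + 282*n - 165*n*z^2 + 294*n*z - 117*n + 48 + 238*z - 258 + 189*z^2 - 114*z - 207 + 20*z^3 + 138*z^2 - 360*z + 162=24*n^2 + 69*n + 20*z^3 + z^2*(327 - 165*n) + z*(40*n^2 + 16*n - 236) - 255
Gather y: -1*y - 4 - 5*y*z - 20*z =y*(-5*z - 1) - 20*z - 4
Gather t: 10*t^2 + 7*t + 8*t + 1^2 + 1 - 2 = 10*t^2 + 15*t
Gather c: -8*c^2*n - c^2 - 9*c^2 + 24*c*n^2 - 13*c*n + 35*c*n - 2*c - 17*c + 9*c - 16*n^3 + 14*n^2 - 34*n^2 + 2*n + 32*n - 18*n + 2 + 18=c^2*(-8*n - 10) + c*(24*n^2 + 22*n - 10) - 16*n^3 - 20*n^2 + 16*n + 20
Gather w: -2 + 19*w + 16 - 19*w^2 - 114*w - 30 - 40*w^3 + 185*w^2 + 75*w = -40*w^3 + 166*w^2 - 20*w - 16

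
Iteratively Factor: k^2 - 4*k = (k - 4)*(k)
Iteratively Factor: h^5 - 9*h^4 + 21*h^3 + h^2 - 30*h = (h - 5)*(h^4 - 4*h^3 + h^2 + 6*h) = h*(h - 5)*(h^3 - 4*h^2 + h + 6) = h*(h - 5)*(h - 2)*(h^2 - 2*h - 3) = h*(h - 5)*(h - 2)*(h + 1)*(h - 3)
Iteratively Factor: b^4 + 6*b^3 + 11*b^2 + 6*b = (b + 1)*(b^3 + 5*b^2 + 6*b) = (b + 1)*(b + 2)*(b^2 + 3*b) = b*(b + 1)*(b + 2)*(b + 3)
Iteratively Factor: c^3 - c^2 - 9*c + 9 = (c + 3)*(c^2 - 4*c + 3) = (c - 3)*(c + 3)*(c - 1)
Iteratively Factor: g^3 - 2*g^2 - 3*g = (g - 3)*(g^2 + g) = (g - 3)*(g + 1)*(g)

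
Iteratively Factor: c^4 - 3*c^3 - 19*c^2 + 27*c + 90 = (c + 2)*(c^3 - 5*c^2 - 9*c + 45) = (c - 3)*(c + 2)*(c^2 - 2*c - 15) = (c - 3)*(c + 2)*(c + 3)*(c - 5)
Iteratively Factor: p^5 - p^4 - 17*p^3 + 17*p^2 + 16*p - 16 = (p - 1)*(p^4 - 17*p^2 + 16) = (p - 1)*(p + 4)*(p^3 - 4*p^2 - p + 4) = (p - 1)^2*(p + 4)*(p^2 - 3*p - 4) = (p - 4)*(p - 1)^2*(p + 4)*(p + 1)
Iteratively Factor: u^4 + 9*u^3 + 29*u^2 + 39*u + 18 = (u + 3)*(u^3 + 6*u^2 + 11*u + 6) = (u + 1)*(u + 3)*(u^2 + 5*u + 6) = (u + 1)*(u + 2)*(u + 3)*(u + 3)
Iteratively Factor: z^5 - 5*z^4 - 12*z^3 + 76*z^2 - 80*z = (z)*(z^4 - 5*z^3 - 12*z^2 + 76*z - 80) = z*(z + 4)*(z^3 - 9*z^2 + 24*z - 20) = z*(z - 2)*(z + 4)*(z^2 - 7*z + 10) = z*(z - 5)*(z - 2)*(z + 4)*(z - 2)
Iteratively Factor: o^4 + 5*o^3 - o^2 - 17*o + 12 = (o - 1)*(o^3 + 6*o^2 + 5*o - 12) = (o - 1)*(o + 4)*(o^2 + 2*o - 3) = (o - 1)*(o + 3)*(o + 4)*(o - 1)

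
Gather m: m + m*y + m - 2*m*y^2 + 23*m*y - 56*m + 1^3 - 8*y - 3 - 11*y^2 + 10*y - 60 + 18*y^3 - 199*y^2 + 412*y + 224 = m*(-2*y^2 + 24*y - 54) + 18*y^3 - 210*y^2 + 414*y + 162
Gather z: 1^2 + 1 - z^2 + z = -z^2 + z + 2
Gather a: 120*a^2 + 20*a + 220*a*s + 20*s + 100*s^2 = 120*a^2 + a*(220*s + 20) + 100*s^2 + 20*s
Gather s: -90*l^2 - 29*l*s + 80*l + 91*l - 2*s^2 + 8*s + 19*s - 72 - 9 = -90*l^2 + 171*l - 2*s^2 + s*(27 - 29*l) - 81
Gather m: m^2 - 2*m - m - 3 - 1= m^2 - 3*m - 4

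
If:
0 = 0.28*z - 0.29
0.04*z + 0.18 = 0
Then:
No Solution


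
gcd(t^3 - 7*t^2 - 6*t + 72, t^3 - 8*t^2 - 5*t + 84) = t^2 - t - 12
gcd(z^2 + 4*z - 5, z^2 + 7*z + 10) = z + 5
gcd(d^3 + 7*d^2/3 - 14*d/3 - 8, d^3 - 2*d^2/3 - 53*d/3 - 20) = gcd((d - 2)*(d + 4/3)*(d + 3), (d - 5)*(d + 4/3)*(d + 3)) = d^2 + 13*d/3 + 4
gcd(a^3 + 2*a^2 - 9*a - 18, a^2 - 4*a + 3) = a - 3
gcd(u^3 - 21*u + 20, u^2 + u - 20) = u^2 + u - 20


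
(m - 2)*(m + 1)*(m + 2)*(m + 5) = m^4 + 6*m^3 + m^2 - 24*m - 20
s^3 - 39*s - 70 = (s - 7)*(s + 2)*(s + 5)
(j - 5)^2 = j^2 - 10*j + 25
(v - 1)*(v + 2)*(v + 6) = v^3 + 7*v^2 + 4*v - 12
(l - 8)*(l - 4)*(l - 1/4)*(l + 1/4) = l^4 - 12*l^3 + 511*l^2/16 + 3*l/4 - 2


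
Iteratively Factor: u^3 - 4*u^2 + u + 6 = (u + 1)*(u^2 - 5*u + 6) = (u - 3)*(u + 1)*(u - 2)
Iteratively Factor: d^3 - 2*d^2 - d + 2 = (d - 1)*(d^2 - d - 2) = (d - 1)*(d + 1)*(d - 2)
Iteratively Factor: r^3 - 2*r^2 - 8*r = (r - 4)*(r^2 + 2*r) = r*(r - 4)*(r + 2)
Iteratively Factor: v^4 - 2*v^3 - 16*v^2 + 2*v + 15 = (v - 5)*(v^3 + 3*v^2 - v - 3) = (v - 5)*(v + 3)*(v^2 - 1) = (v - 5)*(v - 1)*(v + 3)*(v + 1)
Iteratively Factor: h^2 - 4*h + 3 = (h - 3)*(h - 1)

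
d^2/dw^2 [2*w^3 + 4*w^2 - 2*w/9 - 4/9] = 12*w + 8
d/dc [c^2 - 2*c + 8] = 2*c - 2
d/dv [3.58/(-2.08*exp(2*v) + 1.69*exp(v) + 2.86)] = (14.8928*exp(v) - 6.0502)*exp(v)/(-2.08*exp(2*v) + 1.69*exp(v) + 2.86)^2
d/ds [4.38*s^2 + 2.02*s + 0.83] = 8.76*s + 2.02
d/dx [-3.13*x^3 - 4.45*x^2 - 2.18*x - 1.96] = -9.39*x^2 - 8.9*x - 2.18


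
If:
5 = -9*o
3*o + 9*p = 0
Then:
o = -5/9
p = 5/27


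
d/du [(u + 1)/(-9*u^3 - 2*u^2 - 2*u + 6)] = (-9*u^3 - 2*u^2 - 2*u + (u + 1)*(27*u^2 + 4*u + 2) + 6)/(9*u^3 + 2*u^2 + 2*u - 6)^2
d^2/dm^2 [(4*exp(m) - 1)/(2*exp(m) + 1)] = (6 - 12*exp(m))*exp(m)/(8*exp(3*m) + 12*exp(2*m) + 6*exp(m) + 1)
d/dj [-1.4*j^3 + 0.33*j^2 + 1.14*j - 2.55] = -4.2*j^2 + 0.66*j + 1.14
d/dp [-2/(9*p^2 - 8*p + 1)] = 4*(9*p - 4)/(9*p^2 - 8*p + 1)^2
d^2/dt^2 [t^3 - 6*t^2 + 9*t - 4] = 6*t - 12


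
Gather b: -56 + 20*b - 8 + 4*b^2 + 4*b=4*b^2 + 24*b - 64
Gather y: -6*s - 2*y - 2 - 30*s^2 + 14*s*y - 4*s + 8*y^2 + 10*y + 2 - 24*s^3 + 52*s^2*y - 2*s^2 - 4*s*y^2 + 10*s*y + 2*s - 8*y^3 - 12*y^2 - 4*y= -24*s^3 - 32*s^2 - 8*s - 8*y^3 + y^2*(-4*s - 4) + y*(52*s^2 + 24*s + 4)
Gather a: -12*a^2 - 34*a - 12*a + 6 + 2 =-12*a^2 - 46*a + 8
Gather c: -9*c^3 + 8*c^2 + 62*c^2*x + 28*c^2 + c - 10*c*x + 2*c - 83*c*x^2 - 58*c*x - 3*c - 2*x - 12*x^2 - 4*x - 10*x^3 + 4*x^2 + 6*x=-9*c^3 + c^2*(62*x + 36) + c*(-83*x^2 - 68*x) - 10*x^3 - 8*x^2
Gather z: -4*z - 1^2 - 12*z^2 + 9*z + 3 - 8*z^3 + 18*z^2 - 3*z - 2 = -8*z^3 + 6*z^2 + 2*z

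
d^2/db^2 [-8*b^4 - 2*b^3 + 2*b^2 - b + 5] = -96*b^2 - 12*b + 4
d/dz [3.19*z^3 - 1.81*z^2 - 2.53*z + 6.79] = 9.57*z^2 - 3.62*z - 2.53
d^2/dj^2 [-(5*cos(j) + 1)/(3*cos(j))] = (cos(j)^2 - 2)/(3*cos(j)^3)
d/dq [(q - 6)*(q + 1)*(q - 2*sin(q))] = -(q - 6)*(q + 1)*(2*cos(q) - 1) + (q - 6)*(q - 2*sin(q)) + (q + 1)*(q - 2*sin(q))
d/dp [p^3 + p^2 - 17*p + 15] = 3*p^2 + 2*p - 17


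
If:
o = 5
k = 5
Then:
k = 5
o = 5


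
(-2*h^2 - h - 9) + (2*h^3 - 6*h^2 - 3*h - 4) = 2*h^3 - 8*h^2 - 4*h - 13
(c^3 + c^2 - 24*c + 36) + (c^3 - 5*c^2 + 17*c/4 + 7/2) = 2*c^3 - 4*c^2 - 79*c/4 + 79/2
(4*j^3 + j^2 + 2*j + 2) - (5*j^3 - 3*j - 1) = -j^3 + j^2 + 5*j + 3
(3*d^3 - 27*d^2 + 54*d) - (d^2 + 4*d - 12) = 3*d^3 - 28*d^2 + 50*d + 12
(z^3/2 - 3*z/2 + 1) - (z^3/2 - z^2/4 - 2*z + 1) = z^2/4 + z/2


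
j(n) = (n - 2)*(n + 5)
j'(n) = 2*n + 3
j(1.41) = -3.78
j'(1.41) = 5.82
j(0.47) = -8.37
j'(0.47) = 3.94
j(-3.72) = -7.32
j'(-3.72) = -4.44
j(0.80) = -6.96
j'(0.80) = 4.60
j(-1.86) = -12.12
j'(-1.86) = -0.72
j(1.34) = -4.18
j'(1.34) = 5.68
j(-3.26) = -9.15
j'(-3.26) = -3.52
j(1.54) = -3.01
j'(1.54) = 6.08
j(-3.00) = -10.00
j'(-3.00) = -3.00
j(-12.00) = 98.00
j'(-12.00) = -21.00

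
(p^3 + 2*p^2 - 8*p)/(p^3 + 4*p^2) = (p - 2)/p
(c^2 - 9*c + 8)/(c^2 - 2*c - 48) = (c - 1)/(c + 6)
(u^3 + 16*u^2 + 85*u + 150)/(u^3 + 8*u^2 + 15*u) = (u^2 + 11*u + 30)/(u*(u + 3))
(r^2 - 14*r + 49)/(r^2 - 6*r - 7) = (r - 7)/(r + 1)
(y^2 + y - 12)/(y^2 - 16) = (y - 3)/(y - 4)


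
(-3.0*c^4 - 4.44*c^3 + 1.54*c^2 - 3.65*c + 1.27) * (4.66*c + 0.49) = -13.98*c^5 - 22.1604*c^4 + 5.0008*c^3 - 16.2544*c^2 + 4.1297*c + 0.6223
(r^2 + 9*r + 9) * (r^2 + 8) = r^4 + 9*r^3 + 17*r^2 + 72*r + 72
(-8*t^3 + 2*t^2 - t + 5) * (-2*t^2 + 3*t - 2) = 16*t^5 - 28*t^4 + 24*t^3 - 17*t^2 + 17*t - 10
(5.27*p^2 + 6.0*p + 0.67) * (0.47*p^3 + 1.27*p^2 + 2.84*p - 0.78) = 2.4769*p^5 + 9.5129*p^4 + 22.9017*p^3 + 13.7803*p^2 - 2.7772*p - 0.5226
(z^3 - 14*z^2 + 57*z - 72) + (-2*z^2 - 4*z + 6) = z^3 - 16*z^2 + 53*z - 66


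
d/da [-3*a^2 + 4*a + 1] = 4 - 6*a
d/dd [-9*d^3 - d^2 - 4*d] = -27*d^2 - 2*d - 4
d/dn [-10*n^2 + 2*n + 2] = 2 - 20*n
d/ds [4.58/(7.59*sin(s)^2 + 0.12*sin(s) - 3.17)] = -(69.5244*sin(s) + 0.5496)*cos(s)/(7.59*sin(s)^2 + 0.12*sin(s) - 3.17)^2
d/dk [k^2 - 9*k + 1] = 2*k - 9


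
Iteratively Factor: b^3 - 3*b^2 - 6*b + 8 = (b - 1)*(b^2 - 2*b - 8) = (b - 1)*(b + 2)*(b - 4)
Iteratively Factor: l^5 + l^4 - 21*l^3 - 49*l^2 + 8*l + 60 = (l - 1)*(l^4 + 2*l^3 - 19*l^2 - 68*l - 60) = (l - 1)*(l + 3)*(l^3 - l^2 - 16*l - 20) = (l - 5)*(l - 1)*(l + 3)*(l^2 + 4*l + 4) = (l - 5)*(l - 1)*(l + 2)*(l + 3)*(l + 2)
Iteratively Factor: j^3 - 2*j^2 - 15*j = (j - 5)*(j^2 + 3*j) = (j - 5)*(j + 3)*(j)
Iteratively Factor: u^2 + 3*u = (u)*(u + 3)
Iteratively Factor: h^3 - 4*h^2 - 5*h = (h)*(h^2 - 4*h - 5) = h*(h + 1)*(h - 5)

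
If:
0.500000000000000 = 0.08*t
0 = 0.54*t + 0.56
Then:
No Solution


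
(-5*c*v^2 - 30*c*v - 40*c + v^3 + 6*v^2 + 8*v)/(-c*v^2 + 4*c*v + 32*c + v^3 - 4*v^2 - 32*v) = (-5*c*v - 10*c + v^2 + 2*v)/(-c*v + 8*c + v^2 - 8*v)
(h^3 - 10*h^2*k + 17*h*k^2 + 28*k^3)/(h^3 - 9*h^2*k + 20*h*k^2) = (h^2 - 6*h*k - 7*k^2)/(h*(h - 5*k))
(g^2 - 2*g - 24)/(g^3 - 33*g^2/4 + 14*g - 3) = 4*(g + 4)/(4*g^2 - 9*g + 2)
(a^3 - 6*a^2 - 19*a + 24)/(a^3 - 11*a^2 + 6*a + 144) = (a - 1)/(a - 6)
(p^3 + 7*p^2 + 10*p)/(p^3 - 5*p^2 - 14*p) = (p + 5)/(p - 7)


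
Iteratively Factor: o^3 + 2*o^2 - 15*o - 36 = (o - 4)*(o^2 + 6*o + 9) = (o - 4)*(o + 3)*(o + 3)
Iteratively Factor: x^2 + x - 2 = (x - 1)*(x + 2)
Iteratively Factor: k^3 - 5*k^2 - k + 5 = (k - 5)*(k^2 - 1) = (k - 5)*(k - 1)*(k + 1)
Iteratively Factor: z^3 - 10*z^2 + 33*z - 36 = (z - 4)*(z^2 - 6*z + 9) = (z - 4)*(z - 3)*(z - 3)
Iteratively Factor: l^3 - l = (l - 1)*(l^2 + l) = l*(l - 1)*(l + 1)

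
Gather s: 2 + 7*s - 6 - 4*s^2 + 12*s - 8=-4*s^2 + 19*s - 12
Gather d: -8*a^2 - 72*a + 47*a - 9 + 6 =-8*a^2 - 25*a - 3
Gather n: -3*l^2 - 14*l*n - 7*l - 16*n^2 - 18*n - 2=-3*l^2 - 7*l - 16*n^2 + n*(-14*l - 18) - 2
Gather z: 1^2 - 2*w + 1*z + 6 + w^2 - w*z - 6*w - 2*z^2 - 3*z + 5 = w^2 - 8*w - 2*z^2 + z*(-w - 2) + 12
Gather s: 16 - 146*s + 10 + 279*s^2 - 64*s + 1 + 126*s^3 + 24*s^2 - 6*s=126*s^3 + 303*s^2 - 216*s + 27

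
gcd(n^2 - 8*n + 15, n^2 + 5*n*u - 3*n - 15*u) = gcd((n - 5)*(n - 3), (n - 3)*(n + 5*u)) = n - 3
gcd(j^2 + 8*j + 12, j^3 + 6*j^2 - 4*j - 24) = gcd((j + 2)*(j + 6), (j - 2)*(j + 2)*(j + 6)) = j^2 + 8*j + 12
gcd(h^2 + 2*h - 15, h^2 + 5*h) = h + 5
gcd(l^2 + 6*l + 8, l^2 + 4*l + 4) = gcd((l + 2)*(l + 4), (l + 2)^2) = l + 2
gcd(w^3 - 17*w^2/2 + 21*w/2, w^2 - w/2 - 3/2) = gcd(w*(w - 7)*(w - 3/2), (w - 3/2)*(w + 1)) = w - 3/2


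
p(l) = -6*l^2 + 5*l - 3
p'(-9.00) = 113.00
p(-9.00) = -534.00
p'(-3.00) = 41.00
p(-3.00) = -72.00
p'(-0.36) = 9.32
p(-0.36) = -5.58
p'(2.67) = -27.04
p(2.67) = -32.42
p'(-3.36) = 45.32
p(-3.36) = -87.54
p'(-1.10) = 18.20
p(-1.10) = -15.76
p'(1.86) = -17.32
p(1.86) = -14.46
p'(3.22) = -33.64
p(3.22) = -49.11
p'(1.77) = -16.24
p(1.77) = -12.95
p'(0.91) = -5.92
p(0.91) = -3.42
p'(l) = 5 - 12*l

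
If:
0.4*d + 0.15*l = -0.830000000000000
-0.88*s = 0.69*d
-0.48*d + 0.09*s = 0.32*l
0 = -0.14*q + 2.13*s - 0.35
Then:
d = -5.85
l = 10.06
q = 67.27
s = 4.59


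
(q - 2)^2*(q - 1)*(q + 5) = q^4 - 17*q^2 + 36*q - 20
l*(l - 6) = l^2 - 6*l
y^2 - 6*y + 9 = (y - 3)^2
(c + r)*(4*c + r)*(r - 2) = 4*c^2*r - 8*c^2 + 5*c*r^2 - 10*c*r + r^3 - 2*r^2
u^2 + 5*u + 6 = (u + 2)*(u + 3)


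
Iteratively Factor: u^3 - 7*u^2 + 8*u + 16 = (u - 4)*(u^2 - 3*u - 4) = (u - 4)^2*(u + 1)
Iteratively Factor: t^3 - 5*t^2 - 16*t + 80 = (t - 4)*(t^2 - t - 20) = (t - 4)*(t + 4)*(t - 5)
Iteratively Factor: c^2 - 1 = (c + 1)*(c - 1)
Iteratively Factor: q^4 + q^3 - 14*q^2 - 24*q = (q + 3)*(q^3 - 2*q^2 - 8*q) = q*(q + 3)*(q^2 - 2*q - 8) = q*(q + 2)*(q + 3)*(q - 4)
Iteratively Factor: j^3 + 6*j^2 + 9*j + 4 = (j + 1)*(j^2 + 5*j + 4) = (j + 1)*(j + 4)*(j + 1)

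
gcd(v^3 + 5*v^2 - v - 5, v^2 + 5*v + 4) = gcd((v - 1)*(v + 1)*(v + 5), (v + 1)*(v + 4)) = v + 1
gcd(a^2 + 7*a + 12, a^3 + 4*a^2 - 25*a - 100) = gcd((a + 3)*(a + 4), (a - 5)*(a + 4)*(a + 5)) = a + 4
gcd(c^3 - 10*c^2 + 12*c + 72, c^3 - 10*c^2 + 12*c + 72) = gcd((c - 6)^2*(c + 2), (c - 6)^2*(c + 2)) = c^3 - 10*c^2 + 12*c + 72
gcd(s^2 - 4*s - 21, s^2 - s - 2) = 1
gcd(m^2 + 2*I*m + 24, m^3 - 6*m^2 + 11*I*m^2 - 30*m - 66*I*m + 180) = m + 6*I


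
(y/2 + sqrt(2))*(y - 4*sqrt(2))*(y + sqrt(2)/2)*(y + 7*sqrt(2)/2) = y^4/2 + sqrt(2)*y^3 - 57*y^2/4 - 71*sqrt(2)*y/2 - 28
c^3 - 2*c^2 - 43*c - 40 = (c - 8)*(c + 1)*(c + 5)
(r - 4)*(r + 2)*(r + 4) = r^3 + 2*r^2 - 16*r - 32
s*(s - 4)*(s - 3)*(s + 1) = s^4 - 6*s^3 + 5*s^2 + 12*s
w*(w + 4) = w^2 + 4*w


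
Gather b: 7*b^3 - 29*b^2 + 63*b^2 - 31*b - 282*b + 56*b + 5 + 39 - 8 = 7*b^3 + 34*b^2 - 257*b + 36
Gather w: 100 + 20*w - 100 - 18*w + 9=2*w + 9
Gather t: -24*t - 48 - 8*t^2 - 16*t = -8*t^2 - 40*t - 48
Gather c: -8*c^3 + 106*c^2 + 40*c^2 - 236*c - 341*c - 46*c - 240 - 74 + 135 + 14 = -8*c^3 + 146*c^2 - 623*c - 165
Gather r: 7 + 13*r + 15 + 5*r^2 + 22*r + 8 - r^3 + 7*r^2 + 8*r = -r^3 + 12*r^2 + 43*r + 30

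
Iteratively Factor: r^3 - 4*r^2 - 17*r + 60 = (r - 5)*(r^2 + r - 12) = (r - 5)*(r - 3)*(r + 4)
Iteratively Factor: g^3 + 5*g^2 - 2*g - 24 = (g + 3)*(g^2 + 2*g - 8) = (g - 2)*(g + 3)*(g + 4)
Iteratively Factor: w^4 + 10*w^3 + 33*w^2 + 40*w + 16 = (w + 1)*(w^3 + 9*w^2 + 24*w + 16) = (w + 1)*(w + 4)*(w^2 + 5*w + 4) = (w + 1)*(w + 4)^2*(w + 1)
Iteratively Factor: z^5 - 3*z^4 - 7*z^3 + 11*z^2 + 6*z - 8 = (z + 1)*(z^4 - 4*z^3 - 3*z^2 + 14*z - 8) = (z - 4)*(z + 1)*(z^3 - 3*z + 2) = (z - 4)*(z + 1)*(z + 2)*(z^2 - 2*z + 1) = (z - 4)*(z - 1)*(z + 1)*(z + 2)*(z - 1)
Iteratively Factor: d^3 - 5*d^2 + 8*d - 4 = (d - 2)*(d^2 - 3*d + 2) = (d - 2)*(d - 1)*(d - 2)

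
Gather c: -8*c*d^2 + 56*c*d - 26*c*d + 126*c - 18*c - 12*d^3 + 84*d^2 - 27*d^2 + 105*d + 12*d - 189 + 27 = c*(-8*d^2 + 30*d + 108) - 12*d^3 + 57*d^2 + 117*d - 162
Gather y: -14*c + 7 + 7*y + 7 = -14*c + 7*y + 14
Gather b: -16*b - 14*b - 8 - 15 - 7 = -30*b - 30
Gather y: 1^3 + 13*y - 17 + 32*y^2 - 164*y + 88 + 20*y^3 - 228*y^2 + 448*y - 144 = 20*y^3 - 196*y^2 + 297*y - 72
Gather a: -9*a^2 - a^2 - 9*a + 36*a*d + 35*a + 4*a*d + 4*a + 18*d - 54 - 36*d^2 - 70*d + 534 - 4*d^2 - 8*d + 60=-10*a^2 + a*(40*d + 30) - 40*d^2 - 60*d + 540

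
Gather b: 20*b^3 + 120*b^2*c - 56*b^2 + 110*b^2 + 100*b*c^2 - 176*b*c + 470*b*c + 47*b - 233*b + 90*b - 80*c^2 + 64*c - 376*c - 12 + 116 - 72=20*b^3 + b^2*(120*c + 54) + b*(100*c^2 + 294*c - 96) - 80*c^2 - 312*c + 32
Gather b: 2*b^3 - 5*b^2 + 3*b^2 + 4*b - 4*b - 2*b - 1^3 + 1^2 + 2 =2*b^3 - 2*b^2 - 2*b + 2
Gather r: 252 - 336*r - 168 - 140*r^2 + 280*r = -140*r^2 - 56*r + 84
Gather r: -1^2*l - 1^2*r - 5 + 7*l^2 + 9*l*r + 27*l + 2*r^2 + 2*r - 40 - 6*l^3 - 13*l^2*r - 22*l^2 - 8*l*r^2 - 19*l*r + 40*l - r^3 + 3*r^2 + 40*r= -6*l^3 - 15*l^2 + 66*l - r^3 + r^2*(5 - 8*l) + r*(-13*l^2 - 10*l + 41) - 45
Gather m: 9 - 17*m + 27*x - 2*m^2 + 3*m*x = -2*m^2 + m*(3*x - 17) + 27*x + 9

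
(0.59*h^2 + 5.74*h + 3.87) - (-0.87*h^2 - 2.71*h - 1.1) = 1.46*h^2 + 8.45*h + 4.97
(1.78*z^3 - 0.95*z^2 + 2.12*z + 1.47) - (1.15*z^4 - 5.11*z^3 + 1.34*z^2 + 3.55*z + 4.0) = -1.15*z^4 + 6.89*z^3 - 2.29*z^2 - 1.43*z - 2.53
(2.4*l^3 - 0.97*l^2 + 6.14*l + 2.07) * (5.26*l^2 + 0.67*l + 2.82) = 12.624*l^5 - 3.4942*l^4 + 38.4145*l^3 + 12.2666*l^2 + 18.7017*l + 5.8374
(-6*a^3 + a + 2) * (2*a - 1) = -12*a^4 + 6*a^3 + 2*a^2 + 3*a - 2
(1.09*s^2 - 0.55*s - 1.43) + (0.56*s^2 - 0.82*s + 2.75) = 1.65*s^2 - 1.37*s + 1.32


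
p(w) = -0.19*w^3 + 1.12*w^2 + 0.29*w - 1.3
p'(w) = -0.57*w^2 + 2.24*w + 0.29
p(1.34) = 0.64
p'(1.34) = 2.27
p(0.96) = -0.16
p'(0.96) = 1.92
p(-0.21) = -1.31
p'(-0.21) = -0.21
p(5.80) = 0.99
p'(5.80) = -5.89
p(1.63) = 1.33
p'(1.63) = 2.43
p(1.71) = 1.52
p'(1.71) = 2.45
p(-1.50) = 1.43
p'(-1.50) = -4.35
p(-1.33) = 0.74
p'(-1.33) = -3.70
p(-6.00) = 78.32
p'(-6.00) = -33.67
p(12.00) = -164.86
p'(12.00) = -54.91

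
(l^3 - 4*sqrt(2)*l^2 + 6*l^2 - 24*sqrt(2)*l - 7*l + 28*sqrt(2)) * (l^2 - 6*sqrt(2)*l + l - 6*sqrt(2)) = l^5 - 10*sqrt(2)*l^4 + 7*l^4 - 70*sqrt(2)*l^3 + 47*l^3 + 10*sqrt(2)*l^2 + 329*l^2 - 48*l + 70*sqrt(2)*l - 336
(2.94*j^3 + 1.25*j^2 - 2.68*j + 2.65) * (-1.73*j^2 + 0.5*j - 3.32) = -5.0862*j^5 - 0.6925*j^4 - 4.4994*j^3 - 10.0745*j^2 + 10.2226*j - 8.798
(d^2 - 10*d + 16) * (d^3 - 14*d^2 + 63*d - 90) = d^5 - 24*d^4 + 219*d^3 - 944*d^2 + 1908*d - 1440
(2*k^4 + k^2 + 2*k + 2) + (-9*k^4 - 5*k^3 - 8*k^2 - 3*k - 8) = -7*k^4 - 5*k^3 - 7*k^2 - k - 6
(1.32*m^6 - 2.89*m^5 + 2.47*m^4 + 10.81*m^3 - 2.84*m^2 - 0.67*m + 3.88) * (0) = 0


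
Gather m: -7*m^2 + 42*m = -7*m^2 + 42*m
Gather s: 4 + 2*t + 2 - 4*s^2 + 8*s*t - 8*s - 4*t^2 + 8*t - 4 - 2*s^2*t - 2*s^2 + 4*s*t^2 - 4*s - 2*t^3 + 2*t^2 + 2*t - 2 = s^2*(-2*t - 6) + s*(4*t^2 + 8*t - 12) - 2*t^3 - 2*t^2 + 12*t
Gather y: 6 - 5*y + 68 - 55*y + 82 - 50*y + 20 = 176 - 110*y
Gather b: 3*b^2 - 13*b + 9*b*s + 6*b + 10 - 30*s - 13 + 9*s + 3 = 3*b^2 + b*(9*s - 7) - 21*s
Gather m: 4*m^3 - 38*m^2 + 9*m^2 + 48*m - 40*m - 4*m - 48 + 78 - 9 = 4*m^3 - 29*m^2 + 4*m + 21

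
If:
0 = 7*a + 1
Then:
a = -1/7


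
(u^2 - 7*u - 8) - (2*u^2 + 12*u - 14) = -u^2 - 19*u + 6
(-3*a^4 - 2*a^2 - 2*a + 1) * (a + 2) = -3*a^5 - 6*a^4 - 2*a^3 - 6*a^2 - 3*a + 2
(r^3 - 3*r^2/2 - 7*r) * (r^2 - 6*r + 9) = r^5 - 15*r^4/2 + 11*r^3 + 57*r^2/2 - 63*r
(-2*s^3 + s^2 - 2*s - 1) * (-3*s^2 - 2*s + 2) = 6*s^5 + s^4 + 9*s^2 - 2*s - 2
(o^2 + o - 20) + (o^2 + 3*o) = 2*o^2 + 4*o - 20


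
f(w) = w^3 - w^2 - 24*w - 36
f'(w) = 3*w^2 - 2*w - 24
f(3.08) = -90.19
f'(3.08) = -1.70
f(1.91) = -78.52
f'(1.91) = -16.88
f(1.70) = -74.78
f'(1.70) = -18.73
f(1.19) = -64.29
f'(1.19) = -22.13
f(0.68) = -52.47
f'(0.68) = -23.97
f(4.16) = -81.15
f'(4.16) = 19.60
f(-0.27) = -29.61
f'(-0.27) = -23.24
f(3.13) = -90.25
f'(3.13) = -0.87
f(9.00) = 396.00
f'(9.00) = 201.00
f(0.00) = -36.00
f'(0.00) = -24.00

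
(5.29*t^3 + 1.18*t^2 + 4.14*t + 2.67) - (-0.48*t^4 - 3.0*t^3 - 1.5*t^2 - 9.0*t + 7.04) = 0.48*t^4 + 8.29*t^3 + 2.68*t^2 + 13.14*t - 4.37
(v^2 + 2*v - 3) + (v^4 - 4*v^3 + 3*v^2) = v^4 - 4*v^3 + 4*v^2 + 2*v - 3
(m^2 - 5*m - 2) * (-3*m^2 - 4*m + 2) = -3*m^4 + 11*m^3 + 28*m^2 - 2*m - 4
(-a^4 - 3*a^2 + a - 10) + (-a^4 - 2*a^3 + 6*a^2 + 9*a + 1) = -2*a^4 - 2*a^3 + 3*a^2 + 10*a - 9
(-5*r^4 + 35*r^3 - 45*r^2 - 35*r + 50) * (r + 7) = -5*r^5 + 200*r^3 - 350*r^2 - 195*r + 350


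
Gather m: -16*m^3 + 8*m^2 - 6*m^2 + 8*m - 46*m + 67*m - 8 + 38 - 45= -16*m^3 + 2*m^2 + 29*m - 15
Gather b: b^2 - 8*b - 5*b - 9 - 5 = b^2 - 13*b - 14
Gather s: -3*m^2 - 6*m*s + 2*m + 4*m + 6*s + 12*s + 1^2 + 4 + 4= -3*m^2 + 6*m + s*(18 - 6*m) + 9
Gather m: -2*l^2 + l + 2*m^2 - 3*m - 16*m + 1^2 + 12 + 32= -2*l^2 + l + 2*m^2 - 19*m + 45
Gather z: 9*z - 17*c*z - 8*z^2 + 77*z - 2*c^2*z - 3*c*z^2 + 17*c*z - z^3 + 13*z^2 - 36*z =-z^3 + z^2*(5 - 3*c) + z*(50 - 2*c^2)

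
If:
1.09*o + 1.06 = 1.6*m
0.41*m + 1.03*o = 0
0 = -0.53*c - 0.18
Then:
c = -0.34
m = 0.52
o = -0.21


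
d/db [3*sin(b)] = 3*cos(b)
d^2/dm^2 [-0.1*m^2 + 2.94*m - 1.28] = -0.200000000000000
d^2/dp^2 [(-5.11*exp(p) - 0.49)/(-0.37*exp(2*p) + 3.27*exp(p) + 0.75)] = (0.699559*exp(4*p) + 6.450913*exp(3*p) + 6.729597*exp(2*p) - 6.74885399999999*exp(p) + 1.67265)*exp(p)/(0.050653*exp(6*p) - 1.342989*exp(5*p) + 11.561094*exp(4*p) - 29.521233*exp(3*p) - 23.43465*exp(2*p) - 5.518125*exp(p) - 0.421875)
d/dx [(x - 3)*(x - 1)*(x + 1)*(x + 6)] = 4*x^3 + 9*x^2 - 38*x - 3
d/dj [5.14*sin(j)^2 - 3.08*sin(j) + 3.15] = (10.28*sin(j) - 3.08)*cos(j)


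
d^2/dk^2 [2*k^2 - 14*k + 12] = 4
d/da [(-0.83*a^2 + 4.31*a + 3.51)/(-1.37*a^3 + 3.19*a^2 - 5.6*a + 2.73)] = (-1.1371*a^4 + 11.8094*a^3 + 5.3252*a^2 - 26.9256*a + 31.4223)/(1.8769*a^6 - 8.7406*a^5 + 25.5201*a^4 - 43.2082*a^3 + 48.7774*a^2 - 30.576*a + 7.4529)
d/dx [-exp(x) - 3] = -exp(x)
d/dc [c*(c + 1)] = 2*c + 1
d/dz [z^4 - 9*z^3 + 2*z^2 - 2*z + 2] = 4*z^3 - 27*z^2 + 4*z - 2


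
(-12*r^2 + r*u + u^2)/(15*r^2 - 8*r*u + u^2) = (-4*r - u)/(5*r - u)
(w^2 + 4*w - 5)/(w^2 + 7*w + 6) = (w^2 + 4*w - 5)/(w^2 + 7*w + 6)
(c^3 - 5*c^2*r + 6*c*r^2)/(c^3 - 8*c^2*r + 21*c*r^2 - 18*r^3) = c/(c - 3*r)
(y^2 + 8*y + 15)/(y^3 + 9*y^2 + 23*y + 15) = 1/(y + 1)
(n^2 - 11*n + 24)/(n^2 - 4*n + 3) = (n - 8)/(n - 1)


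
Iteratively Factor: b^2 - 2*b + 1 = (b - 1)*(b - 1)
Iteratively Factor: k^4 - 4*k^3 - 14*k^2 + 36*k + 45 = (k - 5)*(k^3 + k^2 - 9*k - 9) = (k - 5)*(k + 1)*(k^2 - 9) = (k - 5)*(k + 1)*(k + 3)*(k - 3)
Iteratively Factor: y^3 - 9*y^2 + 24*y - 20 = (y - 2)*(y^2 - 7*y + 10) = (y - 5)*(y - 2)*(y - 2)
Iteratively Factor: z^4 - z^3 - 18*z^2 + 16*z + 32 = (z + 1)*(z^3 - 2*z^2 - 16*z + 32) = (z - 2)*(z + 1)*(z^2 - 16) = (z - 4)*(z - 2)*(z + 1)*(z + 4)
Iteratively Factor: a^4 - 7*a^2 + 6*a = (a - 2)*(a^3 + 2*a^2 - 3*a) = (a - 2)*(a + 3)*(a^2 - a) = a*(a - 2)*(a + 3)*(a - 1)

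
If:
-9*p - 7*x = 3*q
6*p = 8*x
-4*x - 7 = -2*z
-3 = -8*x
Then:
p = 1/2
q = -19/8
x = 3/8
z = 17/4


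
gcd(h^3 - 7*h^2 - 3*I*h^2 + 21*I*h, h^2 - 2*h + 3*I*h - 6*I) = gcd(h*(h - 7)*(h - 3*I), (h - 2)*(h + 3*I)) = 1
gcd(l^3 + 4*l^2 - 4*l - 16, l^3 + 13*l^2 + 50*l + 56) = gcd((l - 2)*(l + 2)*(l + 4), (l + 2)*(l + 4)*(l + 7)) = l^2 + 6*l + 8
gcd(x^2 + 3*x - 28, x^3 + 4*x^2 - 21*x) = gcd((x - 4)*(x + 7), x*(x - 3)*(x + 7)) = x + 7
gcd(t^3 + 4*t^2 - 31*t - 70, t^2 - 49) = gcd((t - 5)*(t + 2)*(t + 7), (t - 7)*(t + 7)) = t + 7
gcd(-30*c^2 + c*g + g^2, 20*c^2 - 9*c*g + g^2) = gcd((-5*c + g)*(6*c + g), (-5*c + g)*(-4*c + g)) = 5*c - g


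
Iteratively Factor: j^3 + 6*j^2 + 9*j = (j + 3)*(j^2 + 3*j) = (j + 3)^2*(j)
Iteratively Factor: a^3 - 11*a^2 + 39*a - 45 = (a - 5)*(a^2 - 6*a + 9) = (a - 5)*(a - 3)*(a - 3)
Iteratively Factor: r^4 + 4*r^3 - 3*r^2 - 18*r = (r - 2)*(r^3 + 6*r^2 + 9*r) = (r - 2)*(r + 3)*(r^2 + 3*r) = (r - 2)*(r + 3)^2*(r)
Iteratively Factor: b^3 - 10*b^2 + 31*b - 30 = (b - 2)*(b^2 - 8*b + 15) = (b - 5)*(b - 2)*(b - 3)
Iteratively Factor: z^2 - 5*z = (z - 5)*(z)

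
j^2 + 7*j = j*(j + 7)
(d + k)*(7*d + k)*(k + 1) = 7*d^2*k + 7*d^2 + 8*d*k^2 + 8*d*k + k^3 + k^2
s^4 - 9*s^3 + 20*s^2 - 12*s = s*(s - 6)*(s - 2)*(s - 1)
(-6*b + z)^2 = 36*b^2 - 12*b*z + z^2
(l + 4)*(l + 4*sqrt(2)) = l^2 + 4*l + 4*sqrt(2)*l + 16*sqrt(2)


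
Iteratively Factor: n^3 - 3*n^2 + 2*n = (n - 1)*(n^2 - 2*n) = (n - 2)*(n - 1)*(n)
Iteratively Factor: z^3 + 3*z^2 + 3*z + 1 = (z + 1)*(z^2 + 2*z + 1) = (z + 1)^2*(z + 1)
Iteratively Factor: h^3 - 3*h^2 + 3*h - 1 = (h - 1)*(h^2 - 2*h + 1) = (h - 1)^2*(h - 1)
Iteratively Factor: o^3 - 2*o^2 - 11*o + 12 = (o + 3)*(o^2 - 5*o + 4) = (o - 4)*(o + 3)*(o - 1)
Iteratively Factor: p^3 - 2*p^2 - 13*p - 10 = (p + 1)*(p^2 - 3*p - 10) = (p - 5)*(p + 1)*(p + 2)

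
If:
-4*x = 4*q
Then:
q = -x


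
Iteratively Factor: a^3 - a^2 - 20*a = (a - 5)*(a^2 + 4*a) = a*(a - 5)*(a + 4)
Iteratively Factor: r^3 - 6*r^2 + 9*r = (r - 3)*(r^2 - 3*r) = r*(r - 3)*(r - 3)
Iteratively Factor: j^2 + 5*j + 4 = (j + 1)*(j + 4)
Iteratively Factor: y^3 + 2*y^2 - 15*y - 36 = (y - 4)*(y^2 + 6*y + 9) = (y - 4)*(y + 3)*(y + 3)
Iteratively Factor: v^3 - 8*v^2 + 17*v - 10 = (v - 5)*(v^2 - 3*v + 2) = (v - 5)*(v - 2)*(v - 1)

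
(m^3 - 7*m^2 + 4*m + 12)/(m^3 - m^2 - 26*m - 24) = (m - 2)/(m + 4)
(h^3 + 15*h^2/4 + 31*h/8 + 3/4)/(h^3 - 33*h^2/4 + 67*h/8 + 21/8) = (2*h^2 + 7*h + 6)/(2*h^2 - 17*h + 21)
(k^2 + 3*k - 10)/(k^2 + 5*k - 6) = (k^2 + 3*k - 10)/(k^2 + 5*k - 6)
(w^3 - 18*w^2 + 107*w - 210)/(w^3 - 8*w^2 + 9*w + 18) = (w^2 - 12*w + 35)/(w^2 - 2*w - 3)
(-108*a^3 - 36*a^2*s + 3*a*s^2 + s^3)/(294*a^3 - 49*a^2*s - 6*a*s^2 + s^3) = (18*a^2 + 9*a*s + s^2)/(-49*a^2 + s^2)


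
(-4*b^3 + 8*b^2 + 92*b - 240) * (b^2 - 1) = -4*b^5 + 8*b^4 + 96*b^3 - 248*b^2 - 92*b + 240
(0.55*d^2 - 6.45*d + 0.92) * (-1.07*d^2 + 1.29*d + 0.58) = -0.5885*d^4 + 7.611*d^3 - 8.9859*d^2 - 2.5542*d + 0.5336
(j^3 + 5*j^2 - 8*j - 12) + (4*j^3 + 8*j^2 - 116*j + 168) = 5*j^3 + 13*j^2 - 124*j + 156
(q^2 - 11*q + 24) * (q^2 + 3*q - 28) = q^4 - 8*q^3 - 37*q^2 + 380*q - 672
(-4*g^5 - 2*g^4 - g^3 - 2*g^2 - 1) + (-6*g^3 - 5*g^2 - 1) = -4*g^5 - 2*g^4 - 7*g^3 - 7*g^2 - 2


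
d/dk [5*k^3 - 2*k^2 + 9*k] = 15*k^2 - 4*k + 9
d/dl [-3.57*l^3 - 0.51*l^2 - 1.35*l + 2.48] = -10.71*l^2 - 1.02*l - 1.35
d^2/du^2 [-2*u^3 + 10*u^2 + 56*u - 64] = 20 - 12*u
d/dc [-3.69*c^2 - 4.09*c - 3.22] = -7.38*c - 4.09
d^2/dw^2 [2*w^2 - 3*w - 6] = 4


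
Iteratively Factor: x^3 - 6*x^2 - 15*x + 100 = (x - 5)*(x^2 - x - 20) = (x - 5)*(x + 4)*(x - 5)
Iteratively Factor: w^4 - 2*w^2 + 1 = (w + 1)*(w^3 - w^2 - w + 1) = (w + 1)^2*(w^2 - 2*w + 1) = (w - 1)*(w + 1)^2*(w - 1)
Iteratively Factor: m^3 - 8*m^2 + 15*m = (m - 3)*(m^2 - 5*m) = (m - 5)*(m - 3)*(m)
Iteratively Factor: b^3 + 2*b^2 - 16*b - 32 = (b + 4)*(b^2 - 2*b - 8) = (b + 2)*(b + 4)*(b - 4)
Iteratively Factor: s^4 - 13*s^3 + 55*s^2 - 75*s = (s - 5)*(s^3 - 8*s^2 + 15*s) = s*(s - 5)*(s^2 - 8*s + 15) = s*(s - 5)*(s - 3)*(s - 5)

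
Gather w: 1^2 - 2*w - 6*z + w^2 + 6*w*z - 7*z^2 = w^2 + w*(6*z - 2) - 7*z^2 - 6*z + 1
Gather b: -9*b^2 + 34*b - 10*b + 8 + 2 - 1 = -9*b^2 + 24*b + 9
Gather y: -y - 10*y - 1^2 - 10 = -11*y - 11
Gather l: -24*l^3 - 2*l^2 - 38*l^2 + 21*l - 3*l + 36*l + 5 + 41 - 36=-24*l^3 - 40*l^2 + 54*l + 10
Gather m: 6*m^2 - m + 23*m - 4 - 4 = 6*m^2 + 22*m - 8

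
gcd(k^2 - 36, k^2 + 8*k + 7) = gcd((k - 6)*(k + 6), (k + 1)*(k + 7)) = 1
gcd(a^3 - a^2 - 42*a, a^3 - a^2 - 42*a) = a^3 - a^2 - 42*a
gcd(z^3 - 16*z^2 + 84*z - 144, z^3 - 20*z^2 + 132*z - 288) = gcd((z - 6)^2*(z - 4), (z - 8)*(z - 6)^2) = z^2 - 12*z + 36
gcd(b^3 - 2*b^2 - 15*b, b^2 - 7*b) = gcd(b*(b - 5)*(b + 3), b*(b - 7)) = b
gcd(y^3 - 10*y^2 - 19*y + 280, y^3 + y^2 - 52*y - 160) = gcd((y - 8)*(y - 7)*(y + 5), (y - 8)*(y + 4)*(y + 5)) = y^2 - 3*y - 40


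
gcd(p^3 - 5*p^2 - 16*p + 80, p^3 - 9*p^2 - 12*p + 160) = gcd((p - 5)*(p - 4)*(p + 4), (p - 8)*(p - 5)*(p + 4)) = p^2 - p - 20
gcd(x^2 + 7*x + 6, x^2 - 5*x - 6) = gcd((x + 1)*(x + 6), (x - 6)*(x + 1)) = x + 1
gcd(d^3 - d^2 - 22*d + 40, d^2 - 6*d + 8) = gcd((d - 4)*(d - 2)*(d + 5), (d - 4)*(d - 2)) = d^2 - 6*d + 8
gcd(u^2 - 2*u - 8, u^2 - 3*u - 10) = u + 2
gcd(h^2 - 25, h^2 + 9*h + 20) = h + 5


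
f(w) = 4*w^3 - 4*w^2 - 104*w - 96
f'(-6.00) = 376.00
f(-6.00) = -480.00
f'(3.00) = -20.00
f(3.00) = -336.00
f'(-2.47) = -11.03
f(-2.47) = 76.20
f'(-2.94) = 23.24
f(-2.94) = 73.54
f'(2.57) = -45.30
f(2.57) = -321.80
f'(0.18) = -105.05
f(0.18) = -114.83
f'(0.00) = -104.00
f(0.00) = -96.00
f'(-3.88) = 107.69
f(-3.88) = 13.66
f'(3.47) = 12.73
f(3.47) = -337.92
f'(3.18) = -8.09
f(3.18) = -338.54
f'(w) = 12*w^2 - 8*w - 104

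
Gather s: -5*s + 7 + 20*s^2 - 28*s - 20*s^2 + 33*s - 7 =0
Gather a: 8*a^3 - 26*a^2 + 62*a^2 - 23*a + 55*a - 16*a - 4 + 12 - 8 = 8*a^3 + 36*a^2 + 16*a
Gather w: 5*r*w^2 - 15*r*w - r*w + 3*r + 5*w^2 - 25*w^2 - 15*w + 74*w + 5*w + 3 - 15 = 3*r + w^2*(5*r - 20) + w*(64 - 16*r) - 12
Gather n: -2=-2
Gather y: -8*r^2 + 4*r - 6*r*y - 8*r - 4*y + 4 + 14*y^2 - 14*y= -8*r^2 - 4*r + 14*y^2 + y*(-6*r - 18) + 4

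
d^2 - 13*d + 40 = (d - 8)*(d - 5)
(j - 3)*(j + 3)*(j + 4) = j^3 + 4*j^2 - 9*j - 36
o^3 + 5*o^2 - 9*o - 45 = (o - 3)*(o + 3)*(o + 5)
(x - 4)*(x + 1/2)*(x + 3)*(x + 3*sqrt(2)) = x^4 - x^3/2 + 3*sqrt(2)*x^3 - 25*x^2/2 - 3*sqrt(2)*x^2/2 - 75*sqrt(2)*x/2 - 6*x - 18*sqrt(2)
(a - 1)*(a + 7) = a^2 + 6*a - 7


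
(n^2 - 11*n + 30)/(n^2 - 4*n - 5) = (n - 6)/(n + 1)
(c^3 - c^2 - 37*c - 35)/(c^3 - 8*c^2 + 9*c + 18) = (c^2 - 2*c - 35)/(c^2 - 9*c + 18)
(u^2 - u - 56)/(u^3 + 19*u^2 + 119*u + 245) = (u - 8)/(u^2 + 12*u + 35)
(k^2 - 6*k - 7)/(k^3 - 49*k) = (k + 1)/(k*(k + 7))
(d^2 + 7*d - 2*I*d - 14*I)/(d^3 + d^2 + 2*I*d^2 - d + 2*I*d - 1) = (d^2 + d*(7 - 2*I) - 14*I)/(d^3 + d^2*(1 + 2*I) + d*(-1 + 2*I) - 1)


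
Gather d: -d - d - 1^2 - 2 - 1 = -2*d - 4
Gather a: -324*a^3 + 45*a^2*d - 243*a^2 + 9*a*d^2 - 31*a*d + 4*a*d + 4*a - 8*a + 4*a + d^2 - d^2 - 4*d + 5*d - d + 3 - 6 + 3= -324*a^3 + a^2*(45*d - 243) + a*(9*d^2 - 27*d)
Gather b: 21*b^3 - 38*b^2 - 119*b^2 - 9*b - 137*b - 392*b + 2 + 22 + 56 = 21*b^3 - 157*b^2 - 538*b + 80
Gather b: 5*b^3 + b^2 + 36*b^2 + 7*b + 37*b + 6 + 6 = 5*b^3 + 37*b^2 + 44*b + 12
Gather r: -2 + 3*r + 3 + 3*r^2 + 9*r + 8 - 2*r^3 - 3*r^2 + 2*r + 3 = -2*r^3 + 14*r + 12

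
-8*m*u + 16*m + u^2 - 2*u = (-8*m + u)*(u - 2)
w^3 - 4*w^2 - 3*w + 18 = (w - 3)^2*(w + 2)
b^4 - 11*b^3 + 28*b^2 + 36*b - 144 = (b - 6)*(b - 4)*(b - 3)*(b + 2)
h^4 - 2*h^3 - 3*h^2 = h^2*(h - 3)*(h + 1)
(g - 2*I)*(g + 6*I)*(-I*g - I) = -I*g^3 + 4*g^2 - I*g^2 + 4*g - 12*I*g - 12*I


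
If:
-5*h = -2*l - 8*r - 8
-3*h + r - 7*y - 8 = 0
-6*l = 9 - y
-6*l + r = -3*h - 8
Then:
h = -2983/672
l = -1955/1344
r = -191/56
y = 61/224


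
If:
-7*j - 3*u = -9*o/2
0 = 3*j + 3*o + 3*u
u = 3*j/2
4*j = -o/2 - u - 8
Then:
No Solution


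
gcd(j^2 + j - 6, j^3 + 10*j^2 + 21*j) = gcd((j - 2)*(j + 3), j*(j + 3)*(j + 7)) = j + 3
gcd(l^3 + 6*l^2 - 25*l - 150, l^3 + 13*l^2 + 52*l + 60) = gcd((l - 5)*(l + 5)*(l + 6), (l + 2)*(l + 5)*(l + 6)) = l^2 + 11*l + 30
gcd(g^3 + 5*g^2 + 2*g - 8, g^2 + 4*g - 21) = 1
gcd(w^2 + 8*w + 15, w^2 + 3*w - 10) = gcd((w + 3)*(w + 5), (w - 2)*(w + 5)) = w + 5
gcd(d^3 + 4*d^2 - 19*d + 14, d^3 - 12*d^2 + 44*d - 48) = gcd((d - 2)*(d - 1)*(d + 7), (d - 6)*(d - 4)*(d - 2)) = d - 2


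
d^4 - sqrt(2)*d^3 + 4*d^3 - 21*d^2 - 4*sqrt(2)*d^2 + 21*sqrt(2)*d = d*(d - 3)*(d + 7)*(d - sqrt(2))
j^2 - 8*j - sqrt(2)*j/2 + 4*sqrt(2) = (j - 8)*(j - sqrt(2)/2)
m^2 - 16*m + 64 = (m - 8)^2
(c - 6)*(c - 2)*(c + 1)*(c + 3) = c^4 - 4*c^3 - 17*c^2 + 24*c + 36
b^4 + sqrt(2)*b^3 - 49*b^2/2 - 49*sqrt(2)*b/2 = b*(b - 7*sqrt(2)/2)*(b + sqrt(2))*(b + 7*sqrt(2)/2)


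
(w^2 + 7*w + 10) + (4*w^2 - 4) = 5*w^2 + 7*w + 6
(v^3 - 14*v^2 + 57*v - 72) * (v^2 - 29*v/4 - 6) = v^5 - 85*v^4/4 + 305*v^3/2 - 1605*v^2/4 + 180*v + 432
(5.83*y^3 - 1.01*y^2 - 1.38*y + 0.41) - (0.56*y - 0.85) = 5.83*y^3 - 1.01*y^2 - 1.94*y + 1.26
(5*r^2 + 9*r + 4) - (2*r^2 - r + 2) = 3*r^2 + 10*r + 2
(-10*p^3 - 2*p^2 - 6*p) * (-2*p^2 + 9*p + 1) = 20*p^5 - 86*p^4 - 16*p^3 - 56*p^2 - 6*p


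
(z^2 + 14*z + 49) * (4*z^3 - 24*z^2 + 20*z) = 4*z^5 + 32*z^4 - 120*z^3 - 896*z^2 + 980*z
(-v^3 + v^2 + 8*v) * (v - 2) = -v^4 + 3*v^3 + 6*v^2 - 16*v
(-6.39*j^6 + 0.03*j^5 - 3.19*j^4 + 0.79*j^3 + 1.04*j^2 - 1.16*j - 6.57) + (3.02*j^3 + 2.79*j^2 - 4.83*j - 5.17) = -6.39*j^6 + 0.03*j^5 - 3.19*j^4 + 3.81*j^3 + 3.83*j^2 - 5.99*j - 11.74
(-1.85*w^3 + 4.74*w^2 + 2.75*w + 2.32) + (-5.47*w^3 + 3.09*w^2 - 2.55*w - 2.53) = -7.32*w^3 + 7.83*w^2 + 0.2*w - 0.21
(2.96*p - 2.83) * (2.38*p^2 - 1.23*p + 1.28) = 7.0448*p^3 - 10.3762*p^2 + 7.2697*p - 3.6224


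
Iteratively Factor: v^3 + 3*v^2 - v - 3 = (v - 1)*(v^2 + 4*v + 3) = (v - 1)*(v + 1)*(v + 3)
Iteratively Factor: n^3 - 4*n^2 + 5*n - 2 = (n - 1)*(n^2 - 3*n + 2) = (n - 1)^2*(n - 2)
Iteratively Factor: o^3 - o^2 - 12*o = (o - 4)*(o^2 + 3*o) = (o - 4)*(o + 3)*(o)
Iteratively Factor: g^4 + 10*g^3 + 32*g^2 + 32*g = (g + 4)*(g^3 + 6*g^2 + 8*g) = (g + 4)^2*(g^2 + 2*g) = (g + 2)*(g + 4)^2*(g)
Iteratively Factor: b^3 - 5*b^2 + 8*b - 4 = (b - 1)*(b^2 - 4*b + 4) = (b - 2)*(b - 1)*(b - 2)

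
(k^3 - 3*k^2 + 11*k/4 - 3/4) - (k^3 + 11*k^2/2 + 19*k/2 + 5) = -17*k^2/2 - 27*k/4 - 23/4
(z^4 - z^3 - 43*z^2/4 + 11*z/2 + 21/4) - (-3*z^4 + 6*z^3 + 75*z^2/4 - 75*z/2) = 4*z^4 - 7*z^3 - 59*z^2/2 + 43*z + 21/4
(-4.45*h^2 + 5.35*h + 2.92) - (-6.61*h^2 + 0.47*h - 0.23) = 2.16*h^2 + 4.88*h + 3.15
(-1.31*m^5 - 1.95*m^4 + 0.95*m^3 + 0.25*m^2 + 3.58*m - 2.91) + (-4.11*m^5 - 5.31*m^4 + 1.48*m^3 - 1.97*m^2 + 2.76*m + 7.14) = -5.42*m^5 - 7.26*m^4 + 2.43*m^3 - 1.72*m^2 + 6.34*m + 4.23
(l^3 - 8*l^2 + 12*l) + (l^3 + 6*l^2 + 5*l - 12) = 2*l^3 - 2*l^2 + 17*l - 12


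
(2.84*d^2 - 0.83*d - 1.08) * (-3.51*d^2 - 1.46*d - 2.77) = -9.9684*d^4 - 1.2331*d^3 - 2.8642*d^2 + 3.8759*d + 2.9916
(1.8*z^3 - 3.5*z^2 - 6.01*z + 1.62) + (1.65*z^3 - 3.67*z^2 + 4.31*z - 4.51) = 3.45*z^3 - 7.17*z^2 - 1.7*z - 2.89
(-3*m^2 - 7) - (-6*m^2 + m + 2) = 3*m^2 - m - 9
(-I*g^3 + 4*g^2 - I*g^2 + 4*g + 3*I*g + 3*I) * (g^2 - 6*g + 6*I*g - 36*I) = -I*g^5 + 10*g^4 + 5*I*g^4 - 50*g^3 + 33*I*g^3 - 78*g^2 - 135*I*g^2 + 90*g - 162*I*g + 108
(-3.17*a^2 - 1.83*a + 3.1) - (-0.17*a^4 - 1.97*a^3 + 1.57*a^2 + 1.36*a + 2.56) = 0.17*a^4 + 1.97*a^3 - 4.74*a^2 - 3.19*a + 0.54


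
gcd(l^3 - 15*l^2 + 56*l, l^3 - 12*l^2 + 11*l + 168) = l^2 - 15*l + 56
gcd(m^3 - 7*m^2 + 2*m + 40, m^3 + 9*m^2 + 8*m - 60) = 1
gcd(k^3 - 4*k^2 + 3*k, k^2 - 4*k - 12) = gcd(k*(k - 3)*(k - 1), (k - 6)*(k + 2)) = 1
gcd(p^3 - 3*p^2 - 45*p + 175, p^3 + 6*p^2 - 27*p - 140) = p^2 + 2*p - 35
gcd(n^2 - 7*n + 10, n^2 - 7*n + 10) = n^2 - 7*n + 10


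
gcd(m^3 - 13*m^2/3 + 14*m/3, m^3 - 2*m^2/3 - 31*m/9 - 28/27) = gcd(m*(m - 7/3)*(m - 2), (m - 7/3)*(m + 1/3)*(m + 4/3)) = m - 7/3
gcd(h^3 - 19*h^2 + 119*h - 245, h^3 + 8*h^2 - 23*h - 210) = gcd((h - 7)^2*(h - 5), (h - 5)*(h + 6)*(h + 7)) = h - 5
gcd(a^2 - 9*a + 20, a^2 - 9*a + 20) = a^2 - 9*a + 20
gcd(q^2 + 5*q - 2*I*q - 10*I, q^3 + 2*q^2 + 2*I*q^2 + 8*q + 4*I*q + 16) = q - 2*I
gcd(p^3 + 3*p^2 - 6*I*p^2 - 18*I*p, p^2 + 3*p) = p^2 + 3*p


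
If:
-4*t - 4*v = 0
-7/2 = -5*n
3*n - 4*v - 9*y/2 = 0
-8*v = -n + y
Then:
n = 7/10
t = -21/640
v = 21/640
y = 7/16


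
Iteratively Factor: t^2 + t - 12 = (t + 4)*(t - 3)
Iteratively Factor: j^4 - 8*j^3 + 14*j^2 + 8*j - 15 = (j - 1)*(j^3 - 7*j^2 + 7*j + 15) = (j - 3)*(j - 1)*(j^2 - 4*j - 5) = (j - 3)*(j - 1)*(j + 1)*(j - 5)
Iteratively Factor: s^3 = (s)*(s^2) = s^2*(s)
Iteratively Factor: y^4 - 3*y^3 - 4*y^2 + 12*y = (y + 2)*(y^3 - 5*y^2 + 6*y) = (y - 2)*(y + 2)*(y^2 - 3*y) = y*(y - 2)*(y + 2)*(y - 3)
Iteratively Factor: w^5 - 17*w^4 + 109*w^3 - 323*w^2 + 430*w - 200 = (w - 4)*(w^4 - 13*w^3 + 57*w^2 - 95*w + 50) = (w - 5)*(w - 4)*(w^3 - 8*w^2 + 17*w - 10) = (w - 5)*(w - 4)*(w - 2)*(w^2 - 6*w + 5) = (w - 5)^2*(w - 4)*(w - 2)*(w - 1)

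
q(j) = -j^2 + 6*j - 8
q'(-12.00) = 30.00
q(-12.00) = -224.00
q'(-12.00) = 30.00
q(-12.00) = -224.00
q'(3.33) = -0.66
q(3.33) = 0.89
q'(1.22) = 3.56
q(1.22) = -2.17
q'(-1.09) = 8.18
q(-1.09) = -15.73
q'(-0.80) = 7.60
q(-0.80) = -13.44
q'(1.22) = 3.56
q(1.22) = -2.17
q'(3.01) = -0.02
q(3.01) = 1.00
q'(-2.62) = 11.24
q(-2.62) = -30.58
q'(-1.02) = 8.04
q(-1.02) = -15.16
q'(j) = 6 - 2*j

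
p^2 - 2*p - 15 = (p - 5)*(p + 3)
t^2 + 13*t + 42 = (t + 6)*(t + 7)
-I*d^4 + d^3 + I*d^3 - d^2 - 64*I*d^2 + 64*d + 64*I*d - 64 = (d - 8*I)*(d + I)*(d + 8*I)*(-I*d + I)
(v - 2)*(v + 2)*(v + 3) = v^3 + 3*v^2 - 4*v - 12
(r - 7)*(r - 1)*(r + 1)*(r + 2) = r^4 - 5*r^3 - 15*r^2 + 5*r + 14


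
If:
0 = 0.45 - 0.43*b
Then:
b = 1.05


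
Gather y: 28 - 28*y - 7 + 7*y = 21 - 21*y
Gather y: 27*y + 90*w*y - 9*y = y*(90*w + 18)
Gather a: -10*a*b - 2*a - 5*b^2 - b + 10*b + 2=a*(-10*b - 2) - 5*b^2 + 9*b + 2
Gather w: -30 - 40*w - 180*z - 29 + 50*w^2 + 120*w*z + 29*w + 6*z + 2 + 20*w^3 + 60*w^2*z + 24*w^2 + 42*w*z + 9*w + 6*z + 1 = 20*w^3 + w^2*(60*z + 74) + w*(162*z - 2) - 168*z - 56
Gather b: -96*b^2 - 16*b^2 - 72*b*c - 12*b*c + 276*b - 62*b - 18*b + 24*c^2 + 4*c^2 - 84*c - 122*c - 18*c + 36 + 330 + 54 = -112*b^2 + b*(196 - 84*c) + 28*c^2 - 224*c + 420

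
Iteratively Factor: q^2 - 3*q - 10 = (q - 5)*(q + 2)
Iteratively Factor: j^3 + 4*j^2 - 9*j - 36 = (j + 4)*(j^2 - 9) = (j + 3)*(j + 4)*(j - 3)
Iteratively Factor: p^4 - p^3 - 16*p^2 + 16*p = (p - 1)*(p^3 - 16*p) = p*(p - 1)*(p^2 - 16) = p*(p - 1)*(p + 4)*(p - 4)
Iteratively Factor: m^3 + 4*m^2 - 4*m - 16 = (m + 2)*(m^2 + 2*m - 8) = (m - 2)*(m + 2)*(m + 4)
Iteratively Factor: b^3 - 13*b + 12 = (b + 4)*(b^2 - 4*b + 3) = (b - 3)*(b + 4)*(b - 1)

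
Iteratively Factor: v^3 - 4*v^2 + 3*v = (v)*(v^2 - 4*v + 3) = v*(v - 1)*(v - 3)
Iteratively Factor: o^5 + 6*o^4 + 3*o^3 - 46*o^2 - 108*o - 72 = (o + 2)*(o^4 + 4*o^3 - 5*o^2 - 36*o - 36) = (o + 2)*(o + 3)*(o^3 + o^2 - 8*o - 12) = (o + 2)^2*(o + 3)*(o^2 - o - 6) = (o + 2)^3*(o + 3)*(o - 3)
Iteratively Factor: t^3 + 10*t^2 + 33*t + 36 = (t + 3)*(t^2 + 7*t + 12) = (t + 3)^2*(t + 4)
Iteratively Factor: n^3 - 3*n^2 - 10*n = (n + 2)*(n^2 - 5*n) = (n - 5)*(n + 2)*(n)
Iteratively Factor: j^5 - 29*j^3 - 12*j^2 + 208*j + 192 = (j + 4)*(j^4 - 4*j^3 - 13*j^2 + 40*j + 48) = (j + 3)*(j + 4)*(j^3 - 7*j^2 + 8*j + 16) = (j - 4)*(j + 3)*(j + 4)*(j^2 - 3*j - 4) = (j - 4)^2*(j + 3)*(j + 4)*(j + 1)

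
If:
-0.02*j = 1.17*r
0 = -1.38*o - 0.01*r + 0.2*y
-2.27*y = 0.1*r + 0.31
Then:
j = 1327.95*y + 181.35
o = 0.309420289855072*y + 0.022463768115942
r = -22.7*y - 3.1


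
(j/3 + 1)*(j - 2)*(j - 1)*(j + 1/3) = j^4/3 + j^3/9 - 7*j^2/3 + 11*j/9 + 2/3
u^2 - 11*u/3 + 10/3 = (u - 2)*(u - 5/3)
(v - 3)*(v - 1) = v^2 - 4*v + 3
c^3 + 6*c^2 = c^2*(c + 6)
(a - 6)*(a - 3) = a^2 - 9*a + 18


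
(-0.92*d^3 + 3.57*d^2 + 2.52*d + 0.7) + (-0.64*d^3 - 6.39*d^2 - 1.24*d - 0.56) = -1.56*d^3 - 2.82*d^2 + 1.28*d + 0.14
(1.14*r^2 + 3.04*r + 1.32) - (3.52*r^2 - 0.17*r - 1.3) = -2.38*r^2 + 3.21*r + 2.62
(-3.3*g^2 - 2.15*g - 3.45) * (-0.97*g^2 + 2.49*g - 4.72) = 3.201*g^4 - 6.1315*g^3 + 13.569*g^2 + 1.5575*g + 16.284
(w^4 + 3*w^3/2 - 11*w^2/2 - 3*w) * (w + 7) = w^5 + 17*w^4/2 + 5*w^3 - 83*w^2/2 - 21*w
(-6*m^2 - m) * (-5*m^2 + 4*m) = 30*m^4 - 19*m^3 - 4*m^2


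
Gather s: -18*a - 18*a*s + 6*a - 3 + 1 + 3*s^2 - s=-12*a + 3*s^2 + s*(-18*a - 1) - 2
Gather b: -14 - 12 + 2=-24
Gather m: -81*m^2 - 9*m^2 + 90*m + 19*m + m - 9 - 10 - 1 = -90*m^2 + 110*m - 20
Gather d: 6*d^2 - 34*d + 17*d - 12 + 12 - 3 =6*d^2 - 17*d - 3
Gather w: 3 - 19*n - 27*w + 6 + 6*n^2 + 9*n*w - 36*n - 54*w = 6*n^2 - 55*n + w*(9*n - 81) + 9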